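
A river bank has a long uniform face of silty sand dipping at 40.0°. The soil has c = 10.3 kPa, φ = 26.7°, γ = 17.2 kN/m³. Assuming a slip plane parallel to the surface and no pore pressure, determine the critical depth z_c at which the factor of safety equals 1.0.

Setting FS = 1.00 in FS = [c + γz cos²β tanφ] / [γz sinβ cosβ] and solving for z:
z = c / [γ cosβ (FS·sinβ − cosβ·tanφ)]
  = 10.3 / [17.2·cos40.0°·(1.00·sin40.0° − cos40.0°·tan26.7°)]
  = 10.3 / [17.2·0.7660·(1.00·0.6428 − 0.7660·0.5029)]
  = 10.3 / 3.3929 = 3.036 m

z_c = 3.04 m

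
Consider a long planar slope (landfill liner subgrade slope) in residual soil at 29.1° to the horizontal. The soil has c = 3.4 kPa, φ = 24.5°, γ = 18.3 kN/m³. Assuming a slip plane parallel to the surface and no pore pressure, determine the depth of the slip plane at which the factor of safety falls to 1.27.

z = 0.97 m

Setting FS = 1.27 in FS = [c + γz cos²β tanφ] / [γz sinβ cosβ] and solving for z:
z = c / [γ cosβ (FS·sinβ − cosβ·tanφ)]
  = 3.4 / [18.3·cos29.1°·(1.27·sin29.1° − cos29.1°·tan24.5°)]
  = 3.4 / [18.3·0.8738·(1.27·0.4863 − 0.8738·0.4557)]
  = 3.4 / 3.5089 = 0.969 m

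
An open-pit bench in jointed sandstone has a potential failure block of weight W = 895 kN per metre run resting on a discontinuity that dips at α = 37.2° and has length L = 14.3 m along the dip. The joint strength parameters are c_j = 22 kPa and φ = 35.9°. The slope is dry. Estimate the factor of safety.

Resolving the block weight along and normal to the plane and applying the Mohr–Coulomb strength on the joint:
N' = W cosα = 895·cos37.2° = 712.9 kN/m
Driving force T = W sinα = 895·sin37.2° = 541.1 kN/m
Resisting force R = c_j·L + N'·tanφ = 22·14.3 + 712.9·tan35.9° = 314.6 + 516.0 = 830.6 kN/m
FS = R / T = 830.6 / 541.1 = 1.535

FS = 1.54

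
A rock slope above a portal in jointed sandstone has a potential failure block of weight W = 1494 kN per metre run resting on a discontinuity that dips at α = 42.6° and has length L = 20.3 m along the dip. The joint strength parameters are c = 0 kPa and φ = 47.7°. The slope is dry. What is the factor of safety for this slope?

Resolving the block weight along and normal to the plane and applying the Mohr–Coulomb strength on the joint:
N' = W cosα = 1494·cos42.6° = 1099.7 kN/m
Driving force T = W sinα = 1494·sin42.6° = 1011.3 kN/m
Resisting force R = c·L + N'·tanφ = 0·20.3 + 1099.7·tan47.7° = 0.0 + 1208.6 = 1208.6 kN/m
FS = R / T = 1208.6 / 1011.3 = 1.195

FS = 1.20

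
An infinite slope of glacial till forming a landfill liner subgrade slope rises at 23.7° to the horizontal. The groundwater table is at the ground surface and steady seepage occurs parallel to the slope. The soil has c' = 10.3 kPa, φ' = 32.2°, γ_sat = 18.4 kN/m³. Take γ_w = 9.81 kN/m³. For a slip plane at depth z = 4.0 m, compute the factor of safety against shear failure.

With seepage parallel to the slope and the water table at the surface, the effective normal stress on the slip plane uses the buoyant unit weight γ' = γ_sat − γ_w while the driving shear stress uses γ_sat:
FS = [c' + γ' z cos²β tanφ'] / [γ_sat z sinβ cosβ]
γ' = 18.4 − 9.81 = 8.59 kN/m³
Numerator = 10.3 + 8.59·4.0·cos²23.7°·tan32.2° = 10.3 + 8.59·4.0·0.8384·0.6297 = 28.442 kPa
Denominator = 18.4·4.0·sin23.7°·cos23.7° = 18.4·4.0·0.4019·0.9157 = 27.088 kPa
FS = 28.442 / 27.088 = 1.050

FS = 1.05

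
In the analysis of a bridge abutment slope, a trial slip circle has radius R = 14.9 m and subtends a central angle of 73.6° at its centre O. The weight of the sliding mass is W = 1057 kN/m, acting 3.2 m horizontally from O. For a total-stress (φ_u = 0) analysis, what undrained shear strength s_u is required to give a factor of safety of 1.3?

FS = s_u·L_a·R / (W·d), so s_u = FS·W·d / (L_a·R).
Arc length L_a = R·θ = 14.9·(73.6°·π/180) = 14.9·1.2846 = 19.14 m
s_u = 1.3·1057·3.2 / (19.14·14.9) = 4397.1 / 285.19 = 15.42 kPa

s_u = 15.4 kPa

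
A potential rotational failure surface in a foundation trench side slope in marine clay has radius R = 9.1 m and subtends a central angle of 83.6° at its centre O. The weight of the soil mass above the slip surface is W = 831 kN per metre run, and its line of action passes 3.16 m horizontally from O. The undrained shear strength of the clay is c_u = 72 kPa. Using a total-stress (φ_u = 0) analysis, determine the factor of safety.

Taking moments about the centre O, the resisting moment is provided by the undrained shear strength acting along the arc:
Arc length L_a = R·θ = 9.1·(83.6°·π/180) = 9.1·1.4591 = 13.28 m
M_R = c_u·L_a·R = 72·13.28·9.1 = 8699.6 kN·m/m
M_D = W·d = 831·3.16 = 2626.0 kN·m/m
FS = M_R / M_D = 8699.6 / 2626.0 = 3.313

FS = 3.31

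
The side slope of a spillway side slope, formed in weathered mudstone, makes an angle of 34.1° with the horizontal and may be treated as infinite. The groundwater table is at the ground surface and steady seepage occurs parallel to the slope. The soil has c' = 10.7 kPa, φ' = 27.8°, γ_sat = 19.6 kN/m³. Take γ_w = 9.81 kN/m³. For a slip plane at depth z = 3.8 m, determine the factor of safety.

With seepage parallel to the slope and the water table at the surface, the effective normal stress on the slip plane uses the buoyant unit weight γ' = γ_sat − γ_w while the driving shear stress uses γ_sat:
FS = [c' + γ' z cos²β tanφ'] / [γ_sat z sinβ cosβ]
γ' = 19.6 − 9.81 = 9.79 kN/m³
Numerator = 10.7 + 9.79·3.8·cos²34.1°·tan27.8° = 10.7 + 9.79·3.8·0.6857·0.5272 = 24.149 kPa
Denominator = 19.6·3.8·sin34.1°·cos34.1° = 19.6·3.8·0.5606·0.8281 = 34.577 kPa
FS = 24.149 / 34.577 = 0.698

FS = 0.70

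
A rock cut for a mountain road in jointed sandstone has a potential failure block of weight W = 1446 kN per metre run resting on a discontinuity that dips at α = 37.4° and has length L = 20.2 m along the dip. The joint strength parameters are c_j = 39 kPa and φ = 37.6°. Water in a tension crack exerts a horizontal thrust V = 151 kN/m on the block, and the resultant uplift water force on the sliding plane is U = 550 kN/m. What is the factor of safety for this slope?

FS = 1.18

Resolving the block weight along and normal to the plane and applying the Mohr–Coulomb strength on the joint:
N' = W cosα − U − V sinα = 1446·cos37.4° − 550 − 151·sin37.4° = 507.0 kN/m
Driving force T = W sinα + V cosα = 1446·sin37.4° + 151·cos37.4° = 998.2 kN/m
Resisting force R = c_j·L + N'·tanφ = 39·20.2 + 507.0·tan37.6° = 787.8 + 390.5 = 1178.3 kN/m
FS = R / T = 1178.3 / 998.2 = 1.180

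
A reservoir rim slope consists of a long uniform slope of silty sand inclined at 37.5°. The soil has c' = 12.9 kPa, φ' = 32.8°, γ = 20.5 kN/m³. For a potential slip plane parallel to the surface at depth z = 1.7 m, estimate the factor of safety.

For an infinite slope with a slip plane parallel to the surface (no pore pressure): FS = [c' + γz cos²β tanφ'] / [γz sinβ cosβ].
γz = 20.5·1.7 = 34.85 kN/m²
Numerator = 12.9 + 34.85·cos²37.5°·tan32.8° = 12.9 + 34.85·0.6294·0.6445 = 27.036 kPa
Denominator = 34.85·sin37.5°·cos37.5° = 34.85·0.6088·0.7934 = 16.831 kPa
FS = 27.036 / 16.831 = 1.606

FS = 1.61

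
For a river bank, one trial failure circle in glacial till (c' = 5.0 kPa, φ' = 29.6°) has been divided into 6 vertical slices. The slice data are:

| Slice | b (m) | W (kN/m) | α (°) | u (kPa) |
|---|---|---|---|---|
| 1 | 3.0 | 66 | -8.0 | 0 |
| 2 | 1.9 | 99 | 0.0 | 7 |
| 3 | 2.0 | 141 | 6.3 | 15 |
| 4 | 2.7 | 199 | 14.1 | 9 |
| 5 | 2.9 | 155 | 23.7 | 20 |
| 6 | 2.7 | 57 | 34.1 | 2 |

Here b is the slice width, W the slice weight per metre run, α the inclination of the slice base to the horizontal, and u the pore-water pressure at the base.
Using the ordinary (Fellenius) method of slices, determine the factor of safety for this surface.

Ordinary method of slices: FS = Σ[c'·Δl_i + (W_i cosα_i − u_i·Δl_i)·tanφ'] / Σ W_i sinα_i, with Δl_i = b_i / cosα_i.
Slice 1: Δl = 3.0/cos(-8.0°) = 3.029 m; N'_1 = 66·cos(-8.0°) − 0·3.029 = 65.4; c'Δl = 15.15; W sinα = -9.2
Slice 2: Δl = 1.9/cos0.0° = 1.900 m; N'_2 = 99·cos0.0° − 7·1.900 = 85.7; c'Δl = 9.50; W sinα = 0.0
Slice 3: Δl = 2.0/cos6.3° = 2.012 m; N'_3 = 141·cos6.3° − 15·2.012 = 110.0; c'Δl = 10.06; W sinα = 15.5
Slice 4: Δl = 2.7/cos14.1° = 2.784 m; N'_4 = 199·cos14.1° − 9·2.784 = 167.9; c'Δl = 13.92; W sinα = 48.5
Slice 5: Δl = 2.9/cos23.7° = 3.167 m; N'_5 = 155·cos23.7° − 20·3.167 = 78.6; c'Δl = 15.84; W sinα = 62.3
Slice 6: Δl = 2.7/cos34.1° = 3.261 m; N'_6 = 57·cos34.1° − 2·3.261 = 40.7; c'Δl = 16.30; W sinα = 32.0
Σc'Δl = 80.8 kN/m; ΣN' = 548.2 kN/m; ΣW sinα = 149.0 kN/m
Resisting = 80.8 + 548.2·tan29.6° = 80.8 + 311.4 = 392.2 kN/m
FS = 392.2 / 149.0 = 2.632

FS = 2.63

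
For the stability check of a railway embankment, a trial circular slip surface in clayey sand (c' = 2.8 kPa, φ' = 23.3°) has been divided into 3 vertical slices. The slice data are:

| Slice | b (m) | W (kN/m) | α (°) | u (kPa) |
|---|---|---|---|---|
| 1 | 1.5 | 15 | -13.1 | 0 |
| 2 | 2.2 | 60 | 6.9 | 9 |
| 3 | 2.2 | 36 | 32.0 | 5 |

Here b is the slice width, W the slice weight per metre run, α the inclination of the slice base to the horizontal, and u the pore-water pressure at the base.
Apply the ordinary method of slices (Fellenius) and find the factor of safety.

Ordinary method of slices: FS = Σ[c'·Δl_i + (W_i cosα_i − u_i·Δl_i)·tanφ'] / Σ W_i sinα_i, with Δl_i = b_i / cosα_i.
Slice 1: Δl = 1.5/cos(-13.1°) = 1.540 m; N'_1 = 15·cos(-13.1°) − 0·1.540 = 14.6; c'Δl = 4.31; W sinα = -3.4
Slice 2: Δl = 2.2/cos6.9° = 2.216 m; N'_2 = 60·cos6.9° − 9·2.216 = 39.6; c'Δl = 6.20; W sinα = 7.2
Slice 3: Δl = 2.2/cos32.0° = 2.594 m; N'_3 = 36·cos32.0° − 5·2.594 = 17.6; c'Δl = 7.26; W sinα = 19.1
Σc'Δl = 17.8 kN/m; ΣN' = 71.8 kN/m; ΣW sinα = 22.9 kN/m
Resisting = 17.8 + 71.8·tan23.3° = 17.8 + 30.9 = 48.7 kN/m
FS = 48.7 / 22.9 = 2.128

FS = 2.13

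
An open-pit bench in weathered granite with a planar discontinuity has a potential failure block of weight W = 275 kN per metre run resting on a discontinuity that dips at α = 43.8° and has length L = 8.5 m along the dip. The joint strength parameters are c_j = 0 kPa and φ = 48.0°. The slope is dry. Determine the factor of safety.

Resolving the block weight along and normal to the plane and applying the Mohr–Coulomb strength on the joint:
N' = W cosα = 275·cos43.8° = 198.5 kN/m
Driving force T = W sinα = 275·sin43.8° = 190.3 kN/m
Resisting force R = c_j·L + N'·tanφ = 0·8.5 + 198.5·tan48.0° = 0.0 + 220.4 = 220.4 kN/m
FS = R / T = 220.4 / 190.3 = 1.158

FS = 1.16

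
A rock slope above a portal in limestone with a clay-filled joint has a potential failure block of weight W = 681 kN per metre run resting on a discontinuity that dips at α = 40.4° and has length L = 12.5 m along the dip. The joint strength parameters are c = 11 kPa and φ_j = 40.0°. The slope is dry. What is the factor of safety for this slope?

Resolving the block weight along and normal to the plane and applying the Mohr–Coulomb strength on the joint:
N' = W cosα = 681·cos40.4° = 518.6 kN/m
Driving force T = W sinα = 681·sin40.4° = 441.4 kN/m
Resisting force R = c·L + N'·tanφ_j = 11·12.5 + 518.6·tan40.0° = 137.5 + 435.2 = 572.7 kN/m
FS = R / T = 572.7 / 441.4 = 1.297

FS = 1.30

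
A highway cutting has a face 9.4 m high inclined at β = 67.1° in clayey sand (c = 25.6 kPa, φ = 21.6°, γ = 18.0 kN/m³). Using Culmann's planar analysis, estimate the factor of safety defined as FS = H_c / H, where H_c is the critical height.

H_c = (4c/γ) · sinβ cosφ / [1 − cos(β − φ)]
    = (4·25.6/18.0) · sin67.1°·cos21.6° / [1 − cos45.5°]
    = 5.689 · 0.8565 / 0.2991 = 16.29 m
FS = H_c / H = 16.29 / 9.4 = 1.733

FS = 1.73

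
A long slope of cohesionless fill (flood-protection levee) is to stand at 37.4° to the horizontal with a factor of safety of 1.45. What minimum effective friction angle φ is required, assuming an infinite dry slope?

φ = 47.9°

FS = tanφ/tanβ ⇒ tanφ = FS · tanβ = 1.45 · tan37.4° = 1.1086
φ = arctan(1.1086) = 47.95°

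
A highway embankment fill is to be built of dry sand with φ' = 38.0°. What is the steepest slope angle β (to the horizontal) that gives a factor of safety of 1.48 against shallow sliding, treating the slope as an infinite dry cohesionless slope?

For an infinite dry cohesionless slope FS = tanφ'/tanβ, so tanβ = tanφ' / FS.
tanβ = tan38.0° / 1.48 = 0.7813 / 1.48 = 0.5279
β = arctan(0.5279) = 27.83°

β = 27.8°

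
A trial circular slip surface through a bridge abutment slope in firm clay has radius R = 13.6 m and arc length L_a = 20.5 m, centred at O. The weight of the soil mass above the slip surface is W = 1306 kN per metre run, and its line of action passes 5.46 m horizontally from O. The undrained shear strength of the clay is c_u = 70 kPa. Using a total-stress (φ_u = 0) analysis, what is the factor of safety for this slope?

Taking moments about the centre O, the resisting moment is provided by the undrained shear strength acting along the arc:
M_R = c_u·L_a·R = 70·20.50·13.6 = 19516.0 kN·m/m
M_D = W·d = 1306·5.46 = 7130.8 kN·m/m
FS = M_R / M_D = 19516.0 / 7130.8 = 2.737

FS = 2.74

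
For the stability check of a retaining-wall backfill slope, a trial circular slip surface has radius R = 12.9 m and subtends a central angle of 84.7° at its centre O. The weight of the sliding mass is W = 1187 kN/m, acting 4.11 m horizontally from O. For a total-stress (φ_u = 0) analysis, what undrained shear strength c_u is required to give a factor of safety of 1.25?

FS = c_u·L_a·R / (W·d), so c_u = FS·W·d / (L_a·R).
Arc length L_a = R·θ = 12.9·(84.7°·π/180) = 12.9·1.4783 = 19.07 m
c_u = 1.25·1187·4.11 / (19.07·12.9) = 6098.2 / 246.00 = 24.79 kPa

c_u = 24.8 kPa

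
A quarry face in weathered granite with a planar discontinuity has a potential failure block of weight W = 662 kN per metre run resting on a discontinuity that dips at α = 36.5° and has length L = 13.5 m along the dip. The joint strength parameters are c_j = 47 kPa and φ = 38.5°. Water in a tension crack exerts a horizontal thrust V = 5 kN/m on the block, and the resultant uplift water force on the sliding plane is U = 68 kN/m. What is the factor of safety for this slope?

Resolving the block weight along and normal to the plane and applying the Mohr–Coulomb strength on the joint:
N' = W cosα − U − V sinα = 662·cos36.5° − 68 − 5·sin36.5° = 461.2 kN/m
Driving force T = W sinα + V cosα = 662·sin36.5° + 5·cos36.5° = 397.8 kN/m
Resisting force R = c_j·L + N'·tanφ = 47·13.5 + 461.2·tan38.5° = 634.5 + 366.8 = 1001.3 kN/m
FS = R / T = 1001.3 / 397.8 = 2.517

FS = 2.52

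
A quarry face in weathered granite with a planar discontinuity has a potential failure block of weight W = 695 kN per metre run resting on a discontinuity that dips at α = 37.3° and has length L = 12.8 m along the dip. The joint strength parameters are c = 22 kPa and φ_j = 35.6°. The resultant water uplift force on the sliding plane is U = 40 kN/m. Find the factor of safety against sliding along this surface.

Resolving the block weight along and normal to the plane and applying the Mohr–Coulomb strength on the joint:
N' = W cosα − U = 695·cos37.3° − 40 = 512.9 kN/m
Driving force T = W sinα = 695·sin37.3° = 421.2 kN/m
Resisting force R = c·L + N'·tanφ_j = 22·12.8 + 512.9·tan35.6° = 281.6 + 367.2 = 648.8 kN/m
FS = R / T = 648.8 / 421.2 = 1.540

FS = 1.54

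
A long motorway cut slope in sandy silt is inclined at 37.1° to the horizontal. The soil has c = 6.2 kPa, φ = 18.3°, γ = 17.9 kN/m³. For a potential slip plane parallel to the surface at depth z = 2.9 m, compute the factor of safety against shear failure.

FS = 0.69

For an infinite slope with a slip plane parallel to the surface (no pore pressure): FS = [c + γz cos²β tanφ] / [γz sinβ cosβ].
γz = 17.9·2.9 = 51.91 kN/m²
Numerator = 6.2 + 51.91·cos²37.1°·tan18.3° = 6.2 + 51.91·0.6361·0.3307 = 17.121 kPa
Denominator = 51.91·sin37.1°·cos37.1° = 51.91·0.6032·0.7976 = 24.974 kPa
FS = 17.121 / 24.974 = 0.686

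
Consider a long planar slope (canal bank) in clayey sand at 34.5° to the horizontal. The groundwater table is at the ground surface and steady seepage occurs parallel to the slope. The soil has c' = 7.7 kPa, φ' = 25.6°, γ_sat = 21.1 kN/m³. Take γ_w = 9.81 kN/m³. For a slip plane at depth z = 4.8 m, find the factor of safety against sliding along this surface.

With seepage parallel to the slope and the water table at the surface, the effective normal stress on the slip plane uses the buoyant unit weight γ' = γ_sat − γ_w while the driving shear stress uses γ_sat:
FS = [c' + γ' z cos²β tanφ'] / [γ_sat z sinβ cosβ]
γ' = 21.1 − 9.81 = 11.29 kN/m³
Numerator = 7.7 + 11.29·4.8·cos²34.5°·tan25.6° = 7.7 + 11.29·4.8·0.6792·0.4791 = 25.335 kPa
Denominator = 21.1·4.8·sin34.5°·cos34.5° = 21.1·4.8·0.5664·0.8241 = 47.277 kPa
FS = 25.335 / 47.277 = 0.536

FS = 0.54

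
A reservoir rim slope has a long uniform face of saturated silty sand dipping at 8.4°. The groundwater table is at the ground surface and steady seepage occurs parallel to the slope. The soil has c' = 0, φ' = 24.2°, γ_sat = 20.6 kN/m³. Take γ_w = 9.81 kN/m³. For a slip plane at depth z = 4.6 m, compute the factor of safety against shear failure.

FS = 1.59

With seepage parallel to the slope and the water table at the surface, the effective normal stress on the slip plane uses the buoyant unit weight γ' = γ_sat − γ_w while the driving shear stress uses γ_sat:
FS = [c' + γ' z cos²β tanφ'] / [γ_sat z sinβ cosβ]
(For c' = 0 this reduces to FS = (γ'/γ_sat)·tanφ'/tanβ.)
γ' = 20.6 − 9.81 = 10.79 kN/m³
Numerator = 0.0 + 10.79·4.6·cos²8.4°·tan24.2° = 0.0 + 10.79·4.6·0.9787·0.4494 = 21.830 kPa
Denominator = 20.6·4.6·sin8.4°·cos8.4° = 20.6·4.6·0.1461·0.9893 = 13.694 kPa
FS = 21.830 / 13.694 = 1.594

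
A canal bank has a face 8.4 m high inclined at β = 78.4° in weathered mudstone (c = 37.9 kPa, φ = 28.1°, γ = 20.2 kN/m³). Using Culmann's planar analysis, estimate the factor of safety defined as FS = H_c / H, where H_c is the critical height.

H_c = (4c/γ) · sinβ cosφ / [1 − cos(β − φ)]
    = (4·37.9/20.2) · sin78.4°·cos28.1° / [1 − cos50.3°]
    = 7.505 · 0.8641 / 0.3612 = 17.95 m
FS = H_c / H = 17.95 / 8.4 = 2.137

FS = 2.14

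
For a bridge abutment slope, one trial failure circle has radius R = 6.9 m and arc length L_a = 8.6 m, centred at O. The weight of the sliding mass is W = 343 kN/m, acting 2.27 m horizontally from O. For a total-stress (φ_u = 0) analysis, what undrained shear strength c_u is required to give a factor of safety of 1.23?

c_u = 16.1 kPa

FS = c_u·L_a·R / (W·d), so c_u = FS·W·d / (L_a·R).
c_u = 1.23·343·2.27 / (8.60·6.9) = 957.7 / 59.34 = 16.14 kPa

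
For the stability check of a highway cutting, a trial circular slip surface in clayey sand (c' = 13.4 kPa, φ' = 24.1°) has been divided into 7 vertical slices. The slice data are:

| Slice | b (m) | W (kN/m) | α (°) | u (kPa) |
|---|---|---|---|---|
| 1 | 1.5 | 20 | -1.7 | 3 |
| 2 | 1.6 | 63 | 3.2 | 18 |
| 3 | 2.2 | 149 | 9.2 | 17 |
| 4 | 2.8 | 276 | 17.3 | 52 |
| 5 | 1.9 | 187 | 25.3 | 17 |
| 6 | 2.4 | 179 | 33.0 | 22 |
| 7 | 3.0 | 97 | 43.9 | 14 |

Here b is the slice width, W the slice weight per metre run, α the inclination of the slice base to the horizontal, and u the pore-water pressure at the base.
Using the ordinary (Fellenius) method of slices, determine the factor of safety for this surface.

FS = 1.29

Ordinary method of slices: FS = Σ[c'·Δl_i + (W_i cosα_i − u_i·Δl_i)·tanφ'] / Σ W_i sinα_i, with Δl_i = b_i / cosα_i.
Slice 1: Δl = 1.5/cos(-1.7°) = 1.501 m; N'_1 = 20·cos(-1.7°) − 3·1.501 = 15.5; c'Δl = 20.11; W sinα = -0.6
Slice 2: Δl = 1.6/cos3.2° = 1.602 m; N'_2 = 63·cos3.2° − 18·1.602 = 34.1; c'Δl = 21.47; W sinα = 3.5
Slice 3: Δl = 2.2/cos9.2° = 2.229 m; N'_3 = 149·cos9.2° − 17·2.229 = 109.2; c'Δl = 29.86; W sinα = 23.8
Slice 4: Δl = 2.8/cos17.3° = 2.933 m; N'_4 = 276·cos17.3° − 52·2.933 = 111.0; c'Δl = 39.30; W sinα = 82.1
Slice 5: Δl = 1.9/cos25.3° = 2.102 m; N'_5 = 187·cos25.3° − 17·2.102 = 133.3; c'Δl = 28.16; W sinα = 79.9
Slice 6: Δl = 2.4/cos33.0° = 2.862 m; N'_6 = 179·cos33.0° − 22·2.862 = 87.2; c'Δl = 38.35; W sinα = 97.5
Slice 7: Δl = 3.0/cos43.9° = 4.163 m; N'_7 = 97·cos43.9° − 14·4.163 = 11.6; c'Δl = 55.79; W sinα = 67.3
Σc'Δl = 233.0 kN/m; ΣN' = 501.9 kN/m; ΣW sinα = 353.5 kN/m
Resisting = 233.0 + 501.9·tan24.1° = 233.0 + 224.5 = 457.5 kN/m
FS = 457.5 / 353.5 = 1.294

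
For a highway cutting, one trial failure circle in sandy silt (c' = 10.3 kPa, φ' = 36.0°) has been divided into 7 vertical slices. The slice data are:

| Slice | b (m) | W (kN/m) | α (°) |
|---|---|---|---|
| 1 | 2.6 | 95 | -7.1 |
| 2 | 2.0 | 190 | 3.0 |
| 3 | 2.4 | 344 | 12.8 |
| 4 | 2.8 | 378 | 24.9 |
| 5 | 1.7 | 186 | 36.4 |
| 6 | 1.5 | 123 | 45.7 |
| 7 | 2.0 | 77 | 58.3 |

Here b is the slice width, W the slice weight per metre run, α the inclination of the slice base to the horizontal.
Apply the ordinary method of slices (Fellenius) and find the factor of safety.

FS = 2.19

Ordinary method of slices: FS = Σ[c'·Δl_i + (W_i cosα_i)·tanφ'] / Σ W_i sinα_i, with Δl_i = b_i / cosα_i.
Slice 1: Δl = 2.6/cos(-7.1°) = 2.620 m; N'_1 = 95·cos(-7.1°) = 94.3; c'Δl = 26.99; W sinα = -11.7
Slice 2: Δl = 2.0/cos3.0° = 2.003 m; N'_2 = 190·cos3.0° = 189.7; c'Δl = 20.63; W sinα = 9.9
Slice 3: Δl = 2.4/cos12.8° = 2.461 m; N'_3 = 344·cos12.8° = 335.5; c'Δl = 25.35; W sinα = 76.2
Slice 4: Δl = 2.8/cos24.9° = 3.087 m; N'_4 = 378·cos24.9° = 342.9; c'Δl = 31.80; W sinα = 159.2
Slice 5: Δl = 1.7/cos36.4° = 2.112 m; N'_5 = 186·cos36.4° = 149.7; c'Δl = 21.75; W sinα = 110.4
Slice 6: Δl = 1.5/cos45.7° = 2.148 m; N'_6 = 123·cos45.7° = 85.9; c'Δl = 22.12; W sinα = 88.0
Slice 7: Δl = 2.0/cos58.3° = 3.806 m; N'_7 = 77·cos58.3° = 40.5; c'Δl = 39.20; W sinα = 65.5
Σc'Δl = 187.8 kN/m; ΣN' = 1238.4 kN/m; ΣW sinα = 497.5 kN/m
Resisting = 187.8 + 1238.4·tan36.0° = 187.8 + 899.8 = 1087.6 kN/m
FS = 1087.6 / 497.5 = 2.186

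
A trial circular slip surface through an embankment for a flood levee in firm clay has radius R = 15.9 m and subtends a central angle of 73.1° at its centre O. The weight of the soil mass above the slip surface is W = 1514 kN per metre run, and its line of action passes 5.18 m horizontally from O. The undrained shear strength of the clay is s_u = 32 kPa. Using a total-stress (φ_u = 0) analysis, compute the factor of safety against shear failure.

Taking moments about the centre O, the resisting moment is provided by the undrained shear strength acting along the arc:
Arc length L_a = R·θ = 15.9·(73.1°·π/180) = 15.9·1.2758 = 20.29 m
M_R = s_u·L_a·R = 32·20.29·15.9 = 10321.4 kN·m/m
M_D = W·d = 1514·5.18 = 7842.5 kN·m/m
FS = M_R / M_D = 10321.4 / 7842.5 = 1.316

FS = 1.32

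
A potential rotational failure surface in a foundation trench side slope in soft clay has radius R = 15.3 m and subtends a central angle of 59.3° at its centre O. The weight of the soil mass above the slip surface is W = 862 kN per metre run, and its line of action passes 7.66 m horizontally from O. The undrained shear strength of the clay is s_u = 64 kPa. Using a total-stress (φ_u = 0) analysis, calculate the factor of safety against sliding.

Taking moments about the centre O, the resisting moment is provided by the undrained shear strength acting along the arc:
Arc length L_a = R·θ = 15.3·(59.3°·π/180) = 15.3·1.0350 = 15.84 m
M_R = s_u·L_a·R = 64·15.84·15.3 = 15505.8 kN·m/m
M_D = W·d = 862·7.66 = 6602.9 kN·m/m
FS = M_R / M_D = 15505.8 / 6602.9 = 2.348

FS = 2.35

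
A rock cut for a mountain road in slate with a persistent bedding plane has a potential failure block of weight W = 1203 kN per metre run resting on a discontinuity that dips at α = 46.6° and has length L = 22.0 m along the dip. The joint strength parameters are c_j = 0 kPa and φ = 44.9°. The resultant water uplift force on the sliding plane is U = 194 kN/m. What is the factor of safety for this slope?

FS = 0.72

Resolving the block weight along and normal to the plane and applying the Mohr–Coulomb strength on the joint:
N' = W cosα − U = 1203·cos46.6° − 194 = 632.6 kN/m
Driving force T = W sinα = 1203·sin46.6° = 874.1 kN/m
Resisting force R = c_j·L + N'·tanφ = 0·22.0 + 632.6·tan44.9° = 0.0 + 630.4 = 630.4 kN/m
FS = R / T = 630.4 / 874.1 = 0.721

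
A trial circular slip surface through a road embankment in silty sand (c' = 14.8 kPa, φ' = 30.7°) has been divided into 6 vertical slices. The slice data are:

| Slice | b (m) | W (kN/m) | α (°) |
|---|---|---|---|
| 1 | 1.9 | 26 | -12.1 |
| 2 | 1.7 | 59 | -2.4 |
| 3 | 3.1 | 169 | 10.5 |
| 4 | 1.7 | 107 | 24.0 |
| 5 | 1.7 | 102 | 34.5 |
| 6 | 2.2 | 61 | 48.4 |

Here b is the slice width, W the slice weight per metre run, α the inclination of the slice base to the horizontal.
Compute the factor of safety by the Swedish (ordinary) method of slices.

FS = 2.88

Ordinary method of slices: FS = Σ[c'·Δl_i + (W_i cosα_i)·tanφ'] / Σ W_i sinα_i, with Δl_i = b_i / cosα_i.
Slice 1: Δl = 1.9/cos(-12.1°) = 1.943 m; N'_1 = 26·cos(-12.1°) = 25.4; c'Δl = 28.76; W sinα = -5.5
Slice 2: Δl = 1.7/cos(-2.4°) = 1.701 m; N'_2 = 59·cos(-2.4°) = 58.9; c'Δl = 25.18; W sinα = -2.5
Slice 3: Δl = 3.1/cos10.5° = 3.153 m; N'_3 = 169·cos10.5° = 166.2; c'Δl = 46.66; W sinα = 30.8
Slice 4: Δl = 1.7/cos24.0° = 1.861 m; N'_4 = 107·cos24.0° = 97.7; c'Δl = 27.54; W sinα = 43.5
Slice 5: Δl = 1.7/cos34.5° = 2.063 m; N'_5 = 102·cos34.5° = 84.1; c'Δl = 30.53; W sinα = 57.8
Slice 6: Δl = 2.2/cos48.4° = 3.314 m; N'_6 = 61·cos48.4° = 40.5; c'Δl = 49.04; W sinα = 45.6
Σc'Δl = 207.7 kN/m; ΣN' = 472.9 kN/m; ΣW sinα = 169.8 kN/m
Resisting = 207.7 + 472.9·tan30.7° = 207.7 + 280.8 = 488.5 kN/m
FS = 488.5 / 169.8 = 2.877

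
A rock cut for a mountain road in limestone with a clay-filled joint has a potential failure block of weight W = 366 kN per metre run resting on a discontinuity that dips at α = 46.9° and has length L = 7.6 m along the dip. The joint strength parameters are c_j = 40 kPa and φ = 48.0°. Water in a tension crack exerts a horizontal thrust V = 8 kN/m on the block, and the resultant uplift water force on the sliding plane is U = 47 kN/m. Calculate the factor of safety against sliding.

FS = 1.92

Resolving the block weight along and normal to the plane and applying the Mohr–Coulomb strength on the joint:
N' = W cosα − U − V sinα = 366·cos46.9° − 47 − 8·sin46.9° = 197.2 kN/m
Driving force T = W sinα + V cosα = 366·sin46.9° + 8·cos46.9° = 272.7 kN/m
Resisting force R = c_j·L + N'·tanφ = 40·7.6 + 197.2·tan48.0° = 304.0 + 219.1 = 523.1 kN/m
FS = R / T = 523.1 / 272.7 = 1.918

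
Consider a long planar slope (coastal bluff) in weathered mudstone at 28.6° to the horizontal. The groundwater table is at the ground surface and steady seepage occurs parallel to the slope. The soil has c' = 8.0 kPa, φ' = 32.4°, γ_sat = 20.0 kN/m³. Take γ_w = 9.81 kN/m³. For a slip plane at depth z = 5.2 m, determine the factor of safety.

With seepage parallel to the slope and the water table at the surface, the effective normal stress on the slip plane uses the buoyant unit weight γ' = γ_sat − γ_w while the driving shear stress uses γ_sat:
FS = [c' + γ' z cos²β tanφ'] / [γ_sat z sinβ cosβ]
γ' = 20.0 − 9.81 = 10.19 kN/m³
Numerator = 8.0 + 10.19·5.2·cos²28.6°·tan32.4° = 8.0 + 10.19·5.2·0.7709·0.6346 = 33.922 kPa
Denominator = 20.0·5.2·sin28.6°·cos28.6° = 20.0·5.2·0.4787·0.8780 = 43.709 kPa
FS = 33.922 / 43.709 = 0.776

FS = 0.78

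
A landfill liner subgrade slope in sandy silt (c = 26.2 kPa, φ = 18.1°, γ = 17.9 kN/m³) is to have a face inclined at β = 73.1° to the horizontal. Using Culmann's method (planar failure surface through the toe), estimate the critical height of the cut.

Culmann's analysis gives the critical failure plane at α_cr = (β + φ)/2 = (73.1 + 18.1)/2 = 45.6°, and the critical height
H_c = (4c/γ) · sinβ cosφ / [1 − cos(β − φ)]
    = (4·26.2/17.9) · sin73.1°·cos18.1° / [1 − cos(55.0°)]
    = 5.855 · 0.9568·0.9505 / [1 − 0.5736]
    = 5.855 · 0.9095 / 0.4264
    = 12.49 m

H_c = 12.49 m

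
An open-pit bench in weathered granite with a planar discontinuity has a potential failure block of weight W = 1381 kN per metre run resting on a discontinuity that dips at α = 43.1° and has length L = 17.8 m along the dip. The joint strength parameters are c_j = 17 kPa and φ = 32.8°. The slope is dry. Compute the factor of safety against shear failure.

FS = 1.01

Resolving the block weight along and normal to the plane and applying the Mohr–Coulomb strength on the joint:
N' = W cosα = 1381·cos43.1° = 1008.4 kN/m
Driving force T = W sinα = 1381·sin43.1° = 943.6 kN/m
Resisting force R = c_j·L + N'·tanφ = 17·17.8 + 1008.4·tan32.8° = 302.6 + 649.8 = 952.4 kN/m
FS = R / T = 952.4 / 943.6 = 1.009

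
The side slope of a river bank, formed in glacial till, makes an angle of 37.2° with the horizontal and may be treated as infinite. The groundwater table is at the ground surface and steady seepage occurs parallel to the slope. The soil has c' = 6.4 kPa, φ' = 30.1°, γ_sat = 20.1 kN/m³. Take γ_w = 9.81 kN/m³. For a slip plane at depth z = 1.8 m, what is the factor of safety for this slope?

FS = 0.76

With seepage parallel to the slope and the water table at the surface, the effective normal stress on the slip plane uses the buoyant unit weight γ' = γ_sat − γ_w while the driving shear stress uses γ_sat:
FS = [c' + γ' z cos²β tanφ'] / [γ_sat z sinβ cosβ]
γ' = 20.1 − 9.81 = 10.29 kN/m³
Numerator = 6.4 + 10.29·1.8·cos²37.2°·tan30.1° = 6.4 + 10.29·1.8·0.6345·0.5797 = 13.212 kPa
Denominator = 20.1·1.8·sin37.2°·cos37.2° = 20.1·1.8·0.6046·0.7965 = 17.424 kPa
FS = 13.212 / 17.424 = 0.758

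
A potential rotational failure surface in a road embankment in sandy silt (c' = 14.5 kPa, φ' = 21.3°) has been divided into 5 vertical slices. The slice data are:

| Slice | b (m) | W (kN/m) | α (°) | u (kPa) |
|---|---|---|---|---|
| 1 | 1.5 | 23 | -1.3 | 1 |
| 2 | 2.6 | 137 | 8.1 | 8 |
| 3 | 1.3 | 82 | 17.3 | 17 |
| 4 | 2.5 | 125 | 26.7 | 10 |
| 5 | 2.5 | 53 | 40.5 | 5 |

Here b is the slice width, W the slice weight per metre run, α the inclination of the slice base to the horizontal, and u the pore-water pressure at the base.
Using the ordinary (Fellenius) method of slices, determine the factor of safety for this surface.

Ordinary method of slices: FS = Σ[c'·Δl_i + (W_i cosα_i − u_i·Δl_i)·tanφ'] / Σ W_i sinα_i, with Δl_i = b_i / cosα_i.
Slice 1: Δl = 1.5/cos(-1.3°) = 1.500 m; N'_1 = 23·cos(-1.3°) − 1·1.500 = 21.5; c'Δl = 21.76; W sinα = -0.5
Slice 2: Δl = 2.6/cos8.1° = 2.626 m; N'_2 = 137·cos8.1° − 8·2.626 = 114.6; c'Δl = 38.08; W sinα = 19.3
Slice 3: Δl = 1.3/cos17.3° = 1.362 m; N'_3 = 82·cos17.3° − 17·1.362 = 55.1; c'Δl = 19.74; W sinα = 24.4
Slice 4: Δl = 2.5/cos26.7° = 2.798 m; N'_4 = 125·cos26.7° − 10·2.798 = 83.7; c'Δl = 40.58; W sinα = 56.2
Slice 5: Δl = 2.5/cos40.5° = 3.288 m; N'_5 = 53·cos40.5° − 5·3.288 = 23.9; c'Δl = 47.67; W sinα = 34.4
Σc'Δl = 167.8 kN/m; ΣN' = 298.8 kN/m; ΣW sinα = 133.8 kN/m
Resisting = 167.8 + 298.8·tan21.3° = 167.8 + 116.5 = 284.3 kN/m
FS = 284.3 / 133.8 = 2.126

FS = 2.13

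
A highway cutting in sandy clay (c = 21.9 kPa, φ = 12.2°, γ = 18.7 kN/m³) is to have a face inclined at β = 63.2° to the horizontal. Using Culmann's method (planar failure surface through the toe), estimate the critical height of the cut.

Culmann's analysis gives the critical failure plane at α_cr = (β + φ)/2 = (63.2 + 12.2)/2 = 37.7°, and the critical height
H_c = (4c/γ) · sinβ cosφ / [1 − cos(β − φ)]
    = (4·21.9/18.7) · sin63.2°·cos12.2° / [1 − cos(51.0°)]
    = 4.684 · 0.8926·0.9774 / [1 − 0.6293]
    = 4.684 · 0.8724 / 0.3707
    = 11.03 m

H_c = 11.03 m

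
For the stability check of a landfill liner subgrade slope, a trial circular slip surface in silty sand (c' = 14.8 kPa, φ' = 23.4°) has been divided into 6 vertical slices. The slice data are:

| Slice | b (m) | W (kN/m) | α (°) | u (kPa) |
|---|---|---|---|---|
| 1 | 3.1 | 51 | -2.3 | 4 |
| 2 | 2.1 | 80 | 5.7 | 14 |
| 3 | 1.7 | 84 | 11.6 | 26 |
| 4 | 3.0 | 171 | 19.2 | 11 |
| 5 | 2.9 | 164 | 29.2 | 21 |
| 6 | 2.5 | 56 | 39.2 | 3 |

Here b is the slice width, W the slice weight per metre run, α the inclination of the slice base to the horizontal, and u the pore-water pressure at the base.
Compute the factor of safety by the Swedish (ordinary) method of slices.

Ordinary method of slices: FS = Σ[c'·Δl_i + (W_i cosα_i − u_i·Δl_i)·tanφ'] / Σ W_i sinα_i, with Δl_i = b_i / cosα_i.
Slice 1: Δl = 3.1/cos(-2.3°) = 3.102 m; N'_1 = 51·cos(-2.3°) − 4·3.102 = 38.5; c'Δl = 45.92; W sinα = -2.0
Slice 2: Δl = 2.1/cos5.7° = 2.110 m; N'_2 = 80·cos5.7° − 14·2.110 = 50.1; c'Δl = 31.23; W sinα = 7.9
Slice 3: Δl = 1.7/cos11.6° = 1.735 m; N'_3 = 84·cos11.6° − 26·1.735 = 37.2; c'Δl = 25.68; W sinα = 16.9
Slice 4: Δl = 3.0/cos19.2° = 3.177 m; N'_4 = 171·cos19.2° − 11·3.177 = 126.5; c'Δl = 47.02; W sinα = 56.2
Slice 5: Δl = 2.9/cos29.2° = 3.322 m; N'_5 = 164·cos29.2° − 21·3.322 = 73.4; c'Δl = 49.17; W sinα = 80.0
Slice 6: Δl = 2.5/cos39.2° = 3.226 m; N'_6 = 56·cos39.2° − 3·3.226 = 33.7; c'Δl = 47.75; W sinα = 35.4
Σc'Δl = 246.8 kN/m; ΣN' = 359.4 kN/m; ΣW sinα = 194.4 kN/m
Resisting = 246.8 + 359.4·tan23.4° = 246.8 + 155.5 = 402.3 kN/m
FS = 402.3 / 194.4 = 2.069

FS = 2.07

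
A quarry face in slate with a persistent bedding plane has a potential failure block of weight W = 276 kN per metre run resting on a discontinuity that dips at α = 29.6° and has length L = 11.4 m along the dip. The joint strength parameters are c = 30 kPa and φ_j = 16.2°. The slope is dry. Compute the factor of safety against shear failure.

Resolving the block weight along and normal to the plane and applying the Mohr–Coulomb strength on the joint:
N' = W cosα = 276·cos29.6° = 240.0 kN/m
Driving force T = W sinα = 276·sin29.6° = 136.3 kN/m
Resisting force R = c·L + N'·tanφ_j = 30·11.4 + 240.0·tan16.2° = 342.0 + 69.7 = 411.7 kN/m
FS = R / T = 411.7 / 136.3 = 3.020

FS = 3.02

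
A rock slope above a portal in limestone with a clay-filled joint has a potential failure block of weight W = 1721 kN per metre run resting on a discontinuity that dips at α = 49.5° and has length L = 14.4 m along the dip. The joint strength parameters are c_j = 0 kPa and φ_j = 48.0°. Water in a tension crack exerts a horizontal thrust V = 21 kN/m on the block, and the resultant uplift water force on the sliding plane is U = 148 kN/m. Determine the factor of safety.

Resolving the block weight along and normal to the plane and applying the Mohr–Coulomb strength on the joint:
N' = W cosα − U − V sinα = 1721·cos49.5° − 148 − 21·sin49.5° = 953.7 kN/m
Driving force T = W sinα + V cosα = 1721·sin49.5° + 21·cos49.5° = 1322.3 kN/m
Resisting force R = c_j·L + N'·tanφ_j = 0·14.4 + 953.7·tan48.0° = 0.0 + 1059.2 = 1059.2 kN/m
FS = R / T = 1059.2 / 1322.3 = 0.801

FS = 0.80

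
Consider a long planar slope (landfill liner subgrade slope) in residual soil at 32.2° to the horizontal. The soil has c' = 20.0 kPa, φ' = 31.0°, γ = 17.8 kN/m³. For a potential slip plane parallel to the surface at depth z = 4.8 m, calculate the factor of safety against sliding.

FS = 1.47

For an infinite slope with a slip plane parallel to the surface (no pore pressure): FS = [c' + γz cos²β tanφ'] / [γz sinβ cosβ].
γz = 17.8·4.8 = 85.44 kN/m²
Numerator = 20.0 + 85.44·cos²32.2°·tan31.0° = 20.0 + 85.44·0.7160·0.6009 = 56.760 kPa
Denominator = 85.44·sin32.2°·cos32.2° = 85.44·0.5329·0.8462 = 38.526 kPa
FS = 56.760 / 38.526 = 1.473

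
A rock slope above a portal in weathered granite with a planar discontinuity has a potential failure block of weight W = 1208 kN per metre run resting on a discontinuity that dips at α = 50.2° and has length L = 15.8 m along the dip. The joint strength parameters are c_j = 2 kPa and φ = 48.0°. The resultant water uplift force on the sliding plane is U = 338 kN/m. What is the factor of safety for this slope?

Resolving the block weight along and normal to the plane and applying the Mohr–Coulomb strength on the joint:
N' = W cosα − U = 1208·cos50.2° − 338 = 435.3 kN/m
Driving force T = W sinα = 1208·sin50.2° = 928.1 kN/m
Resisting force R = c_j·L + N'·tanφ = 2·15.8 + 435.3·tan48.0° = 31.6 + 483.4 = 515.0 kN/m
FS = R / T = 515.0 / 928.1 = 0.555

FS = 0.55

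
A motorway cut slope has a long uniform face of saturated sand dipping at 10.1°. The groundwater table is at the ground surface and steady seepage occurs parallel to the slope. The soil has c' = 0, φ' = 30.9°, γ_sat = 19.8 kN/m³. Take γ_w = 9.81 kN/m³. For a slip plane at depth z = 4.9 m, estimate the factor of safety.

FS = 1.70

With seepage parallel to the slope and the water table at the surface, the effective normal stress on the slip plane uses the buoyant unit weight γ' = γ_sat − γ_w while the driving shear stress uses γ_sat:
FS = [c' + γ' z cos²β tanφ'] / [γ_sat z sinβ cosβ]
(For c' = 0 this reduces to FS = (γ'/γ_sat)·tanφ'/tanβ.)
γ' = 19.8 − 9.81 = 9.99 kN/m³
Numerator = 0.0 + 9.99·4.9·cos²10.1°·tan30.9° = 0.0 + 9.99·4.9·0.9692·0.5985 = 28.396 kPa
Denominator = 19.8·4.9·sin10.1°·cos10.1° = 19.8·4.9·0.1754·0.9845 = 16.750 kPa
FS = 28.396 / 16.750 = 1.695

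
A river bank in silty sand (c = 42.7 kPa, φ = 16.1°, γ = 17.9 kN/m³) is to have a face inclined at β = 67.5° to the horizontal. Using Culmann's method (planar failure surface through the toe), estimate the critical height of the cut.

H_c = 22.52 m

Culmann's analysis gives the critical failure plane at α_cr = (β + φ)/2 = (67.5 + 16.1)/2 = 41.8°, and the critical height
H_c = (4c/γ) · sinβ cosφ / [1 − cos(β − φ)]
    = (4·42.7/17.9) · sin67.5°·cos16.1° / [1 − cos(51.4°)]
    = 9.542 · 0.9239·0.9608 / [1 − 0.6239]
    = 9.542 · 0.8876 / 0.3761
    = 22.52 m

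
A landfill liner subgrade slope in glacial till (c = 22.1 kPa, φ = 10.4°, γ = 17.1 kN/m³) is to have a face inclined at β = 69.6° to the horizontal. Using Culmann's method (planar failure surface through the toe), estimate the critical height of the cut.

Culmann's analysis gives the critical failure plane at α_cr = (β + φ)/2 = (69.6 + 10.4)/2 = 40.0°, and the critical height
H_c = (4c/γ) · sinβ cosφ / [1 − cos(β − φ)]
    = (4·22.1/17.1) · sin69.6°·cos10.4° / [1 − cos(59.2°)]
    = 5.170 · 0.9373·0.9836 / [1 − 0.5120]
    = 5.170 · 0.9219 / 0.4880
    = 9.77 m

H_c = 9.77 m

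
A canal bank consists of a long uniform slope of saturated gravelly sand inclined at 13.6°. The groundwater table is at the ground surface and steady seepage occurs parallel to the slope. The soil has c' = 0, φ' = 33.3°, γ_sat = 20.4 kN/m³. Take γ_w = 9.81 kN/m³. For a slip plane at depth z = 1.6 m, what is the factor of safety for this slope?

FS = 1.41

With seepage parallel to the slope and the water table at the surface, the effective normal stress on the slip plane uses the buoyant unit weight γ' = γ_sat − γ_w while the driving shear stress uses γ_sat:
FS = [c' + γ' z cos²β tanφ'] / [γ_sat z sinβ cosβ]
(For c' = 0 this reduces to FS = (γ'/γ_sat)·tanφ'/tanβ.)
γ' = 20.4 − 9.81 = 10.59 kN/m³
Numerator = 0.0 + 10.59·1.6·cos²13.6°·tan33.3° = 0.0 + 10.59·1.6·0.9447·0.6569 = 10.515 kPa
Denominator = 20.4·1.6·sin13.6°·cos13.6° = 20.4·1.6·0.2351·0.9720 = 7.460 kPa
FS = 10.515 / 7.460 = 1.410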